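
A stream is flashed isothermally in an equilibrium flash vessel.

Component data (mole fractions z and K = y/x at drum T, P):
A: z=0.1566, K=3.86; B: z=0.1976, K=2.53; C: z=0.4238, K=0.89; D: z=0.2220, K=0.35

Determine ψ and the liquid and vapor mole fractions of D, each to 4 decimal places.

ψ = 0.6645, x_D = 0.3908, y_D = 0.1368

Newton iteration, ψ⁰ = 0.5:
  ψ = 0.5000: g = 0.09249, g' = -0.5770 → ψ = 0.6603
  ψ = 0.6603: g = 0.00238, g' = -0.5618 → ψ = 0.6645
Converged at ψ = 0.6645.
Compositions from xᵢ = zᵢ/(1+ψ(Kᵢ−1)), yᵢ = Kᵢxᵢ:
  A: x = 0.0540, y = 0.2084
  B: x = 0.0980, y = 0.2479
  C: x = 0.4572, y = 0.4069
  D: x = 0.3908, y = 0.1368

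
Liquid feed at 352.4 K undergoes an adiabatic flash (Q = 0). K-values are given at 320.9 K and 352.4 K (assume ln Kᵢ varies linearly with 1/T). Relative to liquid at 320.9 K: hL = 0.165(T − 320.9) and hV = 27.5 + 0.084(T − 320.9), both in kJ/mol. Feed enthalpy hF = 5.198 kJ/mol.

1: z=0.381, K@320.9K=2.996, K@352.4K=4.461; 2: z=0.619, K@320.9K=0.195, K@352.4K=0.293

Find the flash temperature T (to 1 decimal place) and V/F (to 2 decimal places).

Adiabatic flash: solve Rachford–Rice at each trial T, then check hF = ψ·hV(T) + (1−ψ)·hL(T).
  T = 320.9 K: K = (2.996, 0.195), RR gives ψ = 0.163, H_out = 4.487 kJ/mol
  T = 352.4 K: K = (4.461, 0.293), RR gives ψ = 0.360, H_out = 14.180 kJ/mol
  T = 336.6 K: K = (3.688, 0.241), RR gives ψ = 0.272, H_out = 9.719 kJ/mol
  T = 328.8 K: K = (3.334, 0.218), RR gives ψ = 0.222, H_out = 7.260 kJ/mol
  T = 324.9 K: K = (3.165, 0.206), RR gives ψ = 0.194, H_out = 5.934 kJ/mol
  T = 322.9 K: K = (3.080, 0.201), RR gives ψ = 0.179, H_out = 5.223 kJ/mol
Linear interpolation between T = 320.9 (H_out = 4.487) and T = 322.9 (H_out = 5.223) on hF = 5.198 gives T ≈ 322.8 K, at which ψ = 0.18.

T = 322.8 K, V/F = 0.18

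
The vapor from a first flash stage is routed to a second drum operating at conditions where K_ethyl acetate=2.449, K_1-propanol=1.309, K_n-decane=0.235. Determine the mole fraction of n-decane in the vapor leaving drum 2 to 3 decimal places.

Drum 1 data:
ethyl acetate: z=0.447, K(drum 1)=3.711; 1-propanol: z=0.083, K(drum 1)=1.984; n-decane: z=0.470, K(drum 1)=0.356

y_n-decane (drum 2) = 0.144

Drum 1:
Material balance + equilibrium reduce to Σ zᵢ(Kᵢ−1)/(1+ψ₁(Kᵢ−1)) = 0.
g(0) = ΣzᵢKᵢ − 1 = 0.991 and g(1) = 1 − Σzᵢ/Kᵢ = -0.483, so a root lies in (0, 1).
Newton–Raphson from ψ₁ = 0.41:
  ψ₁ = 0.410: g = 0.2208, g' = -1.138 → ψ₁ = 0.604
  ψ₁ = 0.604: g = 0.0152, g' = -1.026 → ψ₁ = 0.619
Converged at ψ₁ = 0.619.
Drum-1 compositions:
  ethyl acetate: x = 0.167, y = 0.619
  1-propanol: x = 0.052, y = 0.102
  n-decane: x = 0.781, y = 0.278
Drum-2 feed = drum-1 vapor: z₂ = (0.6194, 0.1023, 0.2782).
Drum 2:
Material balance + equilibrium reduce to Σ zᵢ(Kᵢ−1)/(1+ψ₂(Kᵢ−1)) = 0.
g(0) = ΣzᵢKᵢ − 1 = 0.716 and g(1) = 1 − Σzᵢ/Kᵢ = -0.515, so a root lies in (0, 1).
Iterate (Newton) starting at ψ₂ = 0.68:
  ψ₂ = 0.680: g = 0.0347, g' = -1.044 → ψ₂ = 0.713
  ψ₂ = 0.713: g = -0.0011, g' = -1.110 → ψ₂ = 0.712
Converged at ψ₂ = 0.712.
  ethyl acetate: x = 0.305, y = 0.747
  1-propanol: x = 0.084, y = 0.110
  n-decane: x = 0.611, y = 0.144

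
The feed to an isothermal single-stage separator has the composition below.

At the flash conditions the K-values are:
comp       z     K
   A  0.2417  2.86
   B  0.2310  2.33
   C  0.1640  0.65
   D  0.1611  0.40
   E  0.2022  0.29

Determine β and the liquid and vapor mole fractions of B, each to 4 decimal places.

β = 0.4833, x_B = 0.1406, y_B = 0.3276

Newton–Raphson from β = 0.5:
  β = 0.5000: g = -0.01278, g' = -0.7648 → β = 0.4833
Converged at β = 0.4833.
Compositions from xᵢ = zᵢ/(1+β(Kᵢ−1)), yᵢ = Kᵢxᵢ:
  A: x = 0.1273, y = 0.3640
  B: x = 0.1406, y = 0.3276
  C: x = 0.1974, y = 0.1283
  D: x = 0.2269, y = 0.0908
  E: x = 0.3078, y = 0.0893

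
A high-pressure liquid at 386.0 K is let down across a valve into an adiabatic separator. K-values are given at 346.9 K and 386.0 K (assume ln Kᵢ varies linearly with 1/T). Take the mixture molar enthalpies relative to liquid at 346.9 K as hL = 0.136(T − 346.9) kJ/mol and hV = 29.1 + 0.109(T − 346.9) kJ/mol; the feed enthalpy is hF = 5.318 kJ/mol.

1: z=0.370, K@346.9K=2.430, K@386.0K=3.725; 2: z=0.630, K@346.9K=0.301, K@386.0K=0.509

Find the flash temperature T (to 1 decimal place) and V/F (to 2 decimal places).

T = 352.6 K, V/F = 0.16

Adiabatic flash: solve Rachford–Rice at each trial T, then check hF = ψ·hV(T) + (1−ψ)·hL(T).
  T = 346.9 K: K = (2.430, 0.301), RR gives ψ = 0.089, H_out = 2.583 kJ/mol
  T = 386.0 K: K = (3.725, 0.509), RR gives ψ = 0.522, H_out = 19.967 kJ/mol
  T = 366.4 K: K = (3.041, 0.397), RR gives ψ = 0.305, H_out = 11.357 kJ/mol
  T = 356.6 K: K = (2.725, 0.347), RR gives ψ = 0.201, H_out = 7.119 kJ/mol
  T = 351.8 K: K = (2.577, 0.324), RR gives ψ = 0.147, H_out = 4.939 kJ/mol
  T = 354.2 K: K = (2.651, 0.335), RR gives ψ = 0.175, H_out = 6.042 kJ/mol
Linear interpolation between T = 351.8 (H_out = 4.939) and T = 354.2 (H_out = 6.042) on hF = 5.318 gives T ≈ 352.6 K, at which ψ = 0.16.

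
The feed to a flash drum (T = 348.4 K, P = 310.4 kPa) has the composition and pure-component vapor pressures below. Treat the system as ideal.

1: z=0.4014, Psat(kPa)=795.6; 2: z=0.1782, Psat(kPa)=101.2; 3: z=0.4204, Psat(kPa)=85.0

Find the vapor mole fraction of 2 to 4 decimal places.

y_2 = 0.0662

Raoult's law: Kᵢ = Pᵢˢᵃᵗ/P = Pᵢˢᵃᵗ/310.4.
  K_1 = 795.6/310.4 = 2.563144, K_2 = 101.2/310.4 = 0.326031, K_3 = 85.0/310.4 = 0.273840
Let ψ = V/F and solve Σ zᵢ(Kᵢ−1)/(1+ψ(Kᵢ−1)) = 0.
g(0) = ΣzᵢKᵢ − 1 = 0.2021 and g(1) = 1 − Σzᵢ/Kᵢ = -1.2384, so a root lies in (0, 1).
Iterate (Newton) starting at ψ = 0.41:
  ψ = 0.4100: g = -0.21828, g' = -0.9683 → ψ = 0.1846
  ψ = 0.1846: g = -0.00274, g' = -0.9919 → ψ = 0.1818
Converged at ψ = 0.1818.
Compositions from xᵢ = zᵢ/(1+ψ(Kᵢ−1)), yᵢ = Kᵢxᵢ:
  1: x = 0.3126, y = 0.8012
  2: x = 0.2031, y = 0.0662
  3: x = 0.4843, y = 0.1326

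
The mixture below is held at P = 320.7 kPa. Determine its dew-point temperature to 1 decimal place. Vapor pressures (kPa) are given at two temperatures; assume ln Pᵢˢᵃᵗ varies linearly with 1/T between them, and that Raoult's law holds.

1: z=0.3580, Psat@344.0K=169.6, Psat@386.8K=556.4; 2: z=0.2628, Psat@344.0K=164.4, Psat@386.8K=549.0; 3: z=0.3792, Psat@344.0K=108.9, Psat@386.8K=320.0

Dew-point temperature: Σzᵢ·P/Pᵢˢᵃᵗ(T) = 1. Interpolate ln Pᵢˢᵃᵗ = aᵢ + bᵢ/T.
  T = 344.0 K: ΣzᵢP/Pᵢˢᵃᵗ = 2.3063
  T = 386.8 K: ΣzᵢP/Pᵢˢᵃᵗ = 0.7399
  T = 365.4 K: ΣzᵢP/Pᵢˢᵃᵗ = 1.2630
  T = 376.1 K: ΣzᵢP/Pᵢˢᵃᵗ = 0.9593
  T = 370.8 K: ΣzᵢP/Pᵢˢᵃᵗ = 1.0971
  T = 373.5 K: ΣzᵢP/Pᵢˢᵃᵗ = 1.0241
  T = 374.8 K: ΣzᵢP/Pᵢˢᵃᵗ = 0.9910
Interpolating between 373.5 K and 374.8 K gives T ≈ 374.4 K.

T = 374.4 K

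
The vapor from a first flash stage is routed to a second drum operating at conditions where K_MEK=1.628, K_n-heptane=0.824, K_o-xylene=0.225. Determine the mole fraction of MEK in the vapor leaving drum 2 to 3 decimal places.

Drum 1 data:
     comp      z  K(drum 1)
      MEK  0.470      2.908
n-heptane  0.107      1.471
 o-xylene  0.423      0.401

y_MEK (drum 2) = 0.812

Drum 1:
Rachford–Rice: g(ψ₁) = Σ zᵢ(Kᵢ−1)/(1+ψ₁(Kᵢ−1)) = 0.
g(0) = ΣzᵢKᵢ − 1 = 0.694 and g(1) = 1 − Σzᵢ/Kᵢ = -0.289, so a root lies in (0, 1).
Newton iteration, ψ₁⁰ = 0.5:
  ψ₁ = 0.500: g = 0.1380, g' = -0.773 → ψ₁ = 0.679
  ψ₁ = 0.679: g = 0.0021, g' = -0.769 → ψ₁ = 0.681
Converged at ψ₁ = 0.681.
Drum-1 compositions:
  MEK: x = 0.204, y = 0.594
  n-heptane: x = 0.081, y = 0.119
  o-xylene: x = 0.715, y = 0.287
Drum-2 feed = drum-1 vapor: z₂ = (0.5943, 0.1192, 0.2866).
Drum 2:
Material balance + equilibrium reduce to Σ zᵢ(Kᵢ−1)/(1+ψ₂(Kᵢ−1)) = 0.
g(0) = ΣzᵢKᵢ − 1 = 0.130 and g(1) = 1 − Σzᵢ/Kᵢ = -0.783, so a root lies in (0, 1).
Iterate (Newton) starting at ψ₂ = 0.5:
  ψ₂ = 0.500: g = -0.1016, g' = -0.599 → ψ₂ = 0.330
  ψ₂ = 0.330: g = -0.0117, g' = -0.476 → ψ₂ = 0.306
  ψ₂ = 0.306: g = -0.0001, g' = -0.465 → ψ₂ = 0.305
Converged at ψ₂ = 0.305.
  MEK: x = 0.499, y = 0.812
  n-heptane: x = 0.126, y = 0.104
  o-xylene: x = 0.375, y = 0.084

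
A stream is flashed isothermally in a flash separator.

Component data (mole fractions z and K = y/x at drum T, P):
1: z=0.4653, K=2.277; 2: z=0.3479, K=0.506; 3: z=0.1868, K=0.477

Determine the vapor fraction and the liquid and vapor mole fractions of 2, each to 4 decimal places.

ψ = 0.5040, x_2 = 0.4632, y_2 = 0.2344

Let ψ = V/F and solve Σ zᵢ(Kᵢ−1)/(1+ψ(Kᵢ−1)) = 0.
Feasibility: ΣzᵢKᵢ = 1.3246, Σzᵢ/Kᵢ = 1.2835 — both > 1, two phases present.
Newton–Raphson from ψ = 0.5:
  ψ = 0.5000: g = 0.00211, g' = -0.5261 → ψ = 0.5040
Converged at ψ = 0.5040.
Compositions from xᵢ = zᵢ/(1+ψ(Kᵢ−1)), yᵢ = Kᵢxᵢ:
  1: x = 0.2831, y = 0.6446
  2: x = 0.4632, y = 0.2344
  3: x = 0.2537, y = 0.1210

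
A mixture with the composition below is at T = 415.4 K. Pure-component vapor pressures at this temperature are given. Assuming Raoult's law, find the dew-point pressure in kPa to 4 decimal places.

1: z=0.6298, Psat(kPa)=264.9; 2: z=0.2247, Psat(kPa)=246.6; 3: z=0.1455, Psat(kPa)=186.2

Pdew = 245.6935 kPa

At the dew point ψ → 1, so Σzᵢ/Kᵢ = 1 with Kᵢ = Pᵢˢᵃᵗ/P ⇒ 1/P = Σzᵢ/Pᵢˢᵃᵗ.
1/P = 0.6298/264.9 + 0.2247/246.6 + 0.1455/186.2 = 0.0040701 ⇒ P = 245.6935 kPa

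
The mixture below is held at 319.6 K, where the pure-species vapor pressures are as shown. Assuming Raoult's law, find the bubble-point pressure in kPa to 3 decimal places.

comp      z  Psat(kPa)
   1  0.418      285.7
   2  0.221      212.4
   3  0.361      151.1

Pbub = 220.910 kPa

At the bubble point ψ → 0, so ΣzᵢKᵢ = 1 with Kᵢ = Pᵢˢᵃᵗ/P ⇒ P = ΣzᵢPᵢˢᵃᵗ.
P = 0.418·285.7 + 0.221·212.4 + 0.361·151.1 = 220.910 kPa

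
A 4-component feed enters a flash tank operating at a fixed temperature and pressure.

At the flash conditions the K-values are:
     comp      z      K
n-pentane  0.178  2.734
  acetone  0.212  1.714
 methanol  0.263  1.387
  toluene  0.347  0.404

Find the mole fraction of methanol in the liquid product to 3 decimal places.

Material balance + equilibrium reduce to Σ zᵢ(Kᵢ−1)/(1+ψ(Kᵢ−1)) = 0.
g(0) = ΣzᵢKᵢ − 1 = 0.355 and g(1) = 1 − Σzᵢ/Kᵢ = -0.237, so a root lies in (0, 1).
Iterate (Newton) starting at ψ = 0.5:
  ψ = 0.500: g = 0.0675, g' = -0.490 → ψ = 0.638
  ψ = 0.638: g = -0.0015, g' = -0.518 → ψ = 0.635
Converged at ψ = 0.635.
Compositions from xᵢ = zᵢ/(1+ψ(Kᵢ−1)), yᵢ = Kᵢxᵢ:
  n-pentane: x = 0.085, y = 0.232
  acetone: x = 0.146, y = 0.250
  methanol: x = 0.211, y = 0.293
  toluene: x = 0.558, y = 0.226

x_methanol = 0.211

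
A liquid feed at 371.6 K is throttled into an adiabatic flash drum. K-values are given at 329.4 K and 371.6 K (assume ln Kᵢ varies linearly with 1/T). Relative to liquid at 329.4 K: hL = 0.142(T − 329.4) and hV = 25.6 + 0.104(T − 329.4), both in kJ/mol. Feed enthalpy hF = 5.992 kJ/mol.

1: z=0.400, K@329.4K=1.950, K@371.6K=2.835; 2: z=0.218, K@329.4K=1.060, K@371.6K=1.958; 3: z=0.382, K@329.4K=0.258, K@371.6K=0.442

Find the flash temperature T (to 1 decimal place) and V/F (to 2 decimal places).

Adiabatic flash: solve Rachford–Rice at each trial T, then check hF = ψ·hV(T) + (1−ψ)·hL(T).
  T = 329.4 K: K = (1.950, 1.060, 0.258), RR gives ψ = 0.199, H_out = 5.093 kJ/mol
  T = 371.6 K: K = (2.835, 1.958, 0.442), RR gives ψ = 0.845, H_out = 26.265 kJ/mol
  T = 350.5 K: K = (2.378, 1.468, 0.343), RR gives ψ = 0.553, H_out = 16.702 kJ/mol
  T = 339.9 K: K = (2.159, 1.253, 0.299), RR gives ψ = 0.391, H_out = 11.345 kJ/mol
  T = 334.6 K: K = (2.052, 1.153, 0.278), RR gives ψ = 0.299, H_out = 8.341 kJ/mol
  T = 332.0 K: K = (2.001, 1.106, 0.268), RR gives ψ = 0.251, H_out = 6.759 kJ/mol
  T = 330.7 K: K = (1.975, 1.083, 0.263), RR gives ψ = 0.225, H_out = 5.937 kJ/mol
Linear interpolation between T = 330.7 (H_out = 5.937) and T = 332.0 (H_out = 6.759) on hF = 5.992 gives T ≈ 330.8 K, at which ψ = 0.23.

T = 330.8 K, V/F = 0.23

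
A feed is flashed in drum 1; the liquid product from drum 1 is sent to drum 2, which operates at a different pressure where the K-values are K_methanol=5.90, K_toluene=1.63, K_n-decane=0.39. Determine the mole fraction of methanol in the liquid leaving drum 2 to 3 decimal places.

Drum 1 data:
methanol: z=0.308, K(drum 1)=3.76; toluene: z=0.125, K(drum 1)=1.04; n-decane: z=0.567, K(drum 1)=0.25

x_methanol (drum 2) = 0.086

Drum 1:
Let ψ₁ = V/F and solve Σ zᵢ(Kᵢ−1)/(1+ψ₁(Kᵢ−1)) = 0.
Check two-phase: ΣzᵢKᵢ = 1.430 > 1 and Σzᵢ/Kᵢ = 2.470 > 1, so g(0) = 0.430 > 0 and g(1) = -1.470 < 0.
Iterate (Newton) starting at ψ₁ = 0.5:
  ψ₁ = 0.500: g = -0.3183, g' = -1.231 → ψ₁ = 0.241
  ψ₁ = 0.241: g = -0.0041, g' = -1.321 → ψ₁ = 0.238
Converged at ψ₁ = 0.238.
Drum-1 compositions:
  methanol: x = 0.186, y = 0.699
  toluene: x = 0.124, y = 0.129
  n-decane: x = 0.690, y = 0.173
Drum-2 feed = drum-1 liquid: z₂ = (0.1858, 0.1238, 0.6904).
Drum 2:
Material balance + equilibrium reduce to Σ zᵢ(Kᵢ−1)/(1+ψ₂(Kᵢ−1)) = 0.
Check two-phase: ΣzᵢKᵢ = 1.567 > 1 and Σzᵢ/Kᵢ = 1.878 > 1, so g(0) = 0.567 > 0 and g(1) = -0.878 < 0.
Newton–Raphson from ψ₂ = 0.62:
  ψ₂ = 0.620: g = -0.3957, g' = -0.963 → ψ₂ = 0.209
  ψ₂ = 0.209: g = 0.0357, g' = -1.463 → ψ₂ = 0.234
  ψ₂ = 0.234: g = 0.0013, g' = -1.356 → ψ₂ = 0.235
Converged at ψ₂ = 0.235.
  methanol: x = 0.086, y = 0.510
  toluene: x = 0.108, y = 0.176
  n-decane: x = 0.806, y = 0.314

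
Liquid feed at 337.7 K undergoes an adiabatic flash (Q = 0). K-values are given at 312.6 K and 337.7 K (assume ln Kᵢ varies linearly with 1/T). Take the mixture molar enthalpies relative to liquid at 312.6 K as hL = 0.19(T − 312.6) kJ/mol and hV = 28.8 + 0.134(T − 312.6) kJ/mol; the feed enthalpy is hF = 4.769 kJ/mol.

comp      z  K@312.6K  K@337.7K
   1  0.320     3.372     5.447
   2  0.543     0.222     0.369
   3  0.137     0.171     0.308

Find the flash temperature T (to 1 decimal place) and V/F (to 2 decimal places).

Adiabatic flash: solve Rachford–Rice at each trial T, then check hF = ψ·hV(T) + (1−ψ)·hL(T).
  T = 312.6 K: K = (3.372, 0.222, 0.171), RR gives ψ = 0.119, H_out = 3.434 kJ/mol
  T = 337.7 K: K = (5.447, 0.369, 0.308), RR gives ψ = 0.344, H_out = 14.202 kJ/mol
  T = 325.1 K: K = (4.321, 0.289, 0.232), RR gives ψ = 0.238, H_out = 9.061 kJ/mol
  T = 318.9 K: K = (3.830, 0.254, 0.200), RR gives ψ = 0.183, H_out = 6.389 kJ/mol
  T = 315.8 K: K = (3.600, 0.238, 0.185), RR gives ψ = 0.153, H_out = 4.974 kJ/mol
  T = 314.2 K: K = (3.485, 0.230, 0.178), RR gives ψ = 0.136, H_out = 4.215 kJ/mol
Linear interpolation between T = 314.2 (H_out = 4.215) and T = 315.8 (H_out = 4.974) on hF = 4.769 gives T ≈ 315.4 K, at which ψ = 0.15.

T = 315.4 K, V/F = 0.15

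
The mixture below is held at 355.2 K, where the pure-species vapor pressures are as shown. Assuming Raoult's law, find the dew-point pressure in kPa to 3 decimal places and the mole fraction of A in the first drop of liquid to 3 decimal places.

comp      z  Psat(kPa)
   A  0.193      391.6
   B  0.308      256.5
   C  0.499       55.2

At the dew point ψ → 1, so Σzᵢ/Kᵢ = 1 with Kᵢ = Pᵢˢᵃᵗ/P ⇒ 1/P = Σzᵢ/Pᵢˢᵃᵗ.
1/P = 0.193/391.6 + 0.308/256.5 + 0.499/55.2 = 0.010733 ⇒ P = 93.166 kPa
xᵢ = zᵢP/Pᵢˢᵃᵗ ⇒ x_A = 0.193·93.166/391.6 = 0.046

Pdew = 93.166 kPa, x_A = 0.046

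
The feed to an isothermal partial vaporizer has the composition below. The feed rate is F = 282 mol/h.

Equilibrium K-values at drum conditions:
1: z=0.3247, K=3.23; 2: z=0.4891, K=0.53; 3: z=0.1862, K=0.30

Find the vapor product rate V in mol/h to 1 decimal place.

Let ψ = V/F and solve Σ zᵢ(Kᵢ−1)/(1+ψ(Kᵢ−1)) = 0.
g(0) = ΣzᵢKᵢ − 1 = 0.3639 and g(1) = 1 − Σzᵢ/Kᵢ = -0.6440, so a root lies in (0, 1).
Newton iteration, ψ⁰ = 0.57:
  ψ = 0.5700: g = -0.21204, g' = -0.7672 → ψ = 0.2936
  ψ = 0.2936: g = 0.00683, g' = -0.8796 → ψ = 0.3014
Converged at ψ = 0.3014.
Then V = ψ·F = 0.3014·282 = 85.0 mol/h and L = F − V = 197.0 mol/h.

V = 85.0 mol/h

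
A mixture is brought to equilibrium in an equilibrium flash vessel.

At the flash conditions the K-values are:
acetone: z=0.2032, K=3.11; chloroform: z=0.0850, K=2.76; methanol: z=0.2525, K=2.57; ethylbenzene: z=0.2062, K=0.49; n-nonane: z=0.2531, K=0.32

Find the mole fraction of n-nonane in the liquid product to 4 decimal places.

x_n-nonane = 0.4417

Rachford–Rice: g(V/F) = Σ zᵢ(Kᵢ−1)/(1+V/F(Kᵢ−1)) = 0.
Check two-phase: ΣzᵢKᵢ = 1.6975 > 1 and Σzᵢ/Kᵢ = 1.4061 > 1, so g(0) = 0.6975 > 0 and g(1) = -0.4061 < 0.
Newton–Raphson from V/F = 0.41:
  V/F = 0.4100: g = 0.18635, g' = -0.8900 → V/F = 0.6194
  V/F = 0.6194: g = 0.00736, g' = -0.8542 → V/F = 0.6280
Converged at V/F = 0.6280.
Compositions from xᵢ = zᵢ/(1+V/F(Kᵢ−1)), yᵢ = Kᵢxᵢ:
  acetone: x = 0.0874, y = 0.2718
  chloroform: x = 0.0404, y = 0.1114
  methanol: x = 0.1271, y = 0.3268
  ethylbenzene: x = 0.3034, y = 0.1486
  n-nonane: x = 0.4417, y = 0.1414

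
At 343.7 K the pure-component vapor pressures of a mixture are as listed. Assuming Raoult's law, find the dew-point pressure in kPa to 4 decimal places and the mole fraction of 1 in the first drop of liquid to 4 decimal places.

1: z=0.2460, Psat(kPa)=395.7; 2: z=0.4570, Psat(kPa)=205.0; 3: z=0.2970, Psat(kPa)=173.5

Pdew = 219.1653 kPa, x_1 = 0.1363

At the dew point ψ → 1, so Σzᵢ/Kᵢ = 1 with Kᵢ = Pᵢˢᵃᵗ/P ⇒ 1/P = Σzᵢ/Pᵢˢᵃᵗ.
1/P = 0.2460/395.7 + 0.4570/205.0 + 0.2970/173.5 = 0.0045628 ⇒ P = 219.1653 kPa
xᵢ = zᵢP/Pᵢˢᵃᵗ ⇒ x_1 = 0.2460·219.1653/395.7 = 0.1363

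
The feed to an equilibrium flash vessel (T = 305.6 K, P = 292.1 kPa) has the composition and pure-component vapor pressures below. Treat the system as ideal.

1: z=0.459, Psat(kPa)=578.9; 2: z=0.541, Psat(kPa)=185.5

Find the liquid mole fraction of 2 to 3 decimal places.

x_2 = 0.729

Raoult's law: Kᵢ = Pᵢˢᵃᵗ/P = Pᵢˢᵃᵗ/292.1.
  K_1 = 578.9/292.1 = 1.98186, K_2 = 185.5/292.1 = 0.63506
Binary case is linear: z₁(K₁−1)(1+ψ(K₂−1)) + z₂(K₂−1)(1+ψ(K₁−1)) = 0
⇒ ψ = [z₁(K₁−1)+z₂(K₂−1)] / [−(K₁−1)(K₂−1)] = 0.2532/0.3583 = 0.707
Compositions from xᵢ = zᵢ/(1+ψ(Kᵢ−1)), yᵢ = Kᵢxᵢ:
  1: x = 0.271, y = 0.537
  2: x = 0.729, y = 0.463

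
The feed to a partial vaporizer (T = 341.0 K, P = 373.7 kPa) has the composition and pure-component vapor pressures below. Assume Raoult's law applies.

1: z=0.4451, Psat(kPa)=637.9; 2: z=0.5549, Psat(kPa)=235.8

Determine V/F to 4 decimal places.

Raoult's law: Kᵢ = Pᵢˢᵃᵗ/P = Pᵢˢᵃᵗ/373.7.
  K_1 = 637.9/373.7 = 1.706984, K_2 = 235.8/373.7 = 0.630987
Material balance + equilibrium reduce to Σ zᵢ(Kᵢ−1)/(1+V/F(Kᵢ−1)) = 0.
g(0) = ΣzᵢKᵢ − 1 = 0.1099 and g(1) = 1 − Σzᵢ/Kᵢ = -0.1402, so a root lies in (0, 1).
Binary case is linear: z₁(K₁−1)(1+V/F(K₂−1)) + z₂(K₂−1)(1+V/F(K₁−1)) = 0
⇒ V/F = [z₁(K₁−1)+z₂(K₂−1)] / [−(K₁−1)(K₂−1)] = 0.10991/0.26089 = 0.4213

V/F = 0.4213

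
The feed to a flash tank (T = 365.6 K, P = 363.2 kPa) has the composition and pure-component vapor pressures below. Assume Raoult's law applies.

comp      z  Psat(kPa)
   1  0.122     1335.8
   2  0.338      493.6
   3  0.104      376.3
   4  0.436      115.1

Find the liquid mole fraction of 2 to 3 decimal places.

x_2 = 0.318

Raoult's law: Kᵢ = Pᵢˢᵃᵗ/P = Pᵢˢᵃᵗ/363.2.
  K_1 = 1335.8/363.2 = 3.67786, K_2 = 493.6/363.2 = 1.35903, K_3 = 376.3/363.2 = 1.03607, K_4 = 115.1/363.2 = 0.31691
Rachford–Rice: g(ψ) = Σ zᵢ(Kᵢ−1)/(1+ψ(Kᵢ−1)) = 0.
Feasibility: ΣzᵢKᵢ = 1.154, Σzᵢ/Kᵢ = 1.758 — both > 1, two phases present.
Newton iteration, ψ⁰ = 0.5:
  ψ = 0.500: g = -0.2061, g' = -0.661 → ψ = 0.188
  ψ = 0.188: g = -0.0070, g' = -0.693 → ψ = 0.178
Converged at ψ = 0.178.
Compositions from xᵢ = zᵢ/(1+ψ(Kᵢ−1)), yᵢ = Kᵢxᵢ:
  1: x = 0.083, y = 0.304
  2: x = 0.318, y = 0.432
  3: x = 0.103, y = 0.107
  4: x = 0.496, y = 0.157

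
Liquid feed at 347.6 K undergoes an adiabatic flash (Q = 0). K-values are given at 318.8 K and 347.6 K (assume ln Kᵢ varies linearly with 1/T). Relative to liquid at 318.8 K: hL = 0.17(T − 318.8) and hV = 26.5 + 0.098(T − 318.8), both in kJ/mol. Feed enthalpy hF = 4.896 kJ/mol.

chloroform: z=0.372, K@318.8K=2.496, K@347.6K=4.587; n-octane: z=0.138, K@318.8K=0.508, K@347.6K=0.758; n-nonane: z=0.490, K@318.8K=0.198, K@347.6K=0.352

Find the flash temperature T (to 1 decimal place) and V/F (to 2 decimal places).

T = 323.0 K, V/F = 0.16

Adiabatic flash: solve Rachford–Rice at each trial T, then check hF = ψ·hV(T) + (1−ψ)·hL(T).
  T = 318.8 K: K = (2.496, 0.508, 0.198), RR gives ψ = 0.086, H_out = 2.281 kJ/mol
  T = 347.6 K: K = (4.587, 0.758, 0.352), RR gives ψ = 0.472, H_out = 16.433 kJ/mol
  T = 333.2 K: K = (3.428, 0.626, 0.267), RR gives ψ = 0.304, H_out = 10.179 kJ/mol
  T = 326.0 K: K = (2.936, 0.565, 0.231), RR gives ψ = 0.207, H_out = 6.599 kJ/mol
  T = 322.4 K: K = (2.709, 0.536, 0.214), RR gives ψ = 0.151, H_out = 4.564 kJ/mol
  T = 324.2 K: K = (2.821, 0.551, 0.222), RR gives ψ = 0.180, H_out = 5.608 kJ/mol
Linear interpolation between T = 322.4 (H_out = 4.564) and T = 324.2 (H_out = 5.608) on hF = 4.896 gives T ≈ 323.0 K, at which ψ = 0.16.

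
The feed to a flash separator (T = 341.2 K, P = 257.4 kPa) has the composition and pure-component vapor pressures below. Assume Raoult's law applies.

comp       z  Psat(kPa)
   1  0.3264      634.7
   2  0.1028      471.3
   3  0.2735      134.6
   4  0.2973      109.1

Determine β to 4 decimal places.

Raoult's law: Kᵢ = Pᵢˢᵃᵗ/P = Pᵢˢᵃᵗ/257.4.
  K_1 = 634.7/257.4 = 2.465812, K_2 = 471.3/257.4 = 1.831002, K_3 = 134.6/257.4 = 0.522922, K_4 = 109.1/257.4 = 0.423854
Newton iteration, β⁰ = 0.5:
  β = 0.5000: g = -0.07551, g' = -0.5710 → β = 0.3678
  β = 0.3678: g = 0.00071, g' = -0.5882 → β = 0.3690
Converged at β = 0.3690.

β = 0.3690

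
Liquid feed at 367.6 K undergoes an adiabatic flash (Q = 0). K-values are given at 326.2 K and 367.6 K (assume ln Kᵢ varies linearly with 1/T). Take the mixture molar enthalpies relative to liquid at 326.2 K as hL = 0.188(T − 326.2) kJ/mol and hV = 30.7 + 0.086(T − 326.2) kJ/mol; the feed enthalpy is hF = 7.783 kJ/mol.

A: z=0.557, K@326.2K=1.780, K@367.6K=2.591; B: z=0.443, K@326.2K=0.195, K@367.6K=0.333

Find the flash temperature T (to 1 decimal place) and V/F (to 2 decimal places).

T = 332.8 K, V/F = 0.22

Adiabatic flash: solve Rachford–Rice at each trial T, then check hF = ψ·hV(T) + (1−ψ)·hL(T).
  T = 326.2 K: K = (1.780, 0.195), RR gives ψ = 0.124, H_out = 3.806 kJ/mol
  T = 367.6 K: K = (2.591, 0.333), RR gives ψ = 0.557, H_out = 22.522 kJ/mol
  T = 346.9 K: K = (2.172, 0.259), RR gives ψ = 0.374, H_out = 14.571 kJ/mol
  T = 336.5 K: K = (1.971, 0.226), RR gives ψ = 0.263, H_out = 9.736 kJ/mol
  T = 331.4 K: K = (1.876, 0.210), RR gives ψ = 0.199, H_out = 6.987 kJ/mol
  T = 333.9 K: K = (1.922, 0.218), RR gives ψ = 0.232, H_out = 8.374 kJ/mol
  T = 332.6 K: K = (1.898, 0.214), RR gives ψ = 0.215, H_out = 7.663 kJ/mol
Linear interpolation between T = 332.6 (H_out = 7.663) and T = 333.9 (H_out = 8.374) on hF = 7.783 gives T ≈ 332.8 K, at which ψ = 0.22.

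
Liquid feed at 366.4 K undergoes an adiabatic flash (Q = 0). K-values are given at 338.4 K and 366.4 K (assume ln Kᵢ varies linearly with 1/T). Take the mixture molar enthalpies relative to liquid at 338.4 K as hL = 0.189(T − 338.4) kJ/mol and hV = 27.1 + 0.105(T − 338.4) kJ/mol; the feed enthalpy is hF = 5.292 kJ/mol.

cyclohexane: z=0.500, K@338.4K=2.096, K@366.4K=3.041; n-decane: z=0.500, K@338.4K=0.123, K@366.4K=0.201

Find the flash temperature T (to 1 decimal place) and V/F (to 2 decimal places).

T = 342.6 K, V/F = 0.17

Adiabatic flash: solve Rachford–Rice at each trial T, then check hF = ψ·hV(T) + (1−ψ)·hL(T).
  T = 338.4 K: K = (2.096, 0.123), RR gives ψ = 0.114, H_out = 3.087 kJ/mol
  T = 366.4 K: K = (3.041, 0.201), RR gives ψ = 0.381, H_out = 14.716 kJ/mol
  T = 352.4 K: K = (2.543, 0.159), RR gives ψ = 0.270, H_out = 9.656 kJ/mol
  T = 345.4 K: K = (2.313, 0.140), RR gives ψ = 0.201, H_out = 6.646 kJ/mol
  T = 341.9 K: K = (2.203, 0.131), RR gives ψ = 0.160, H_out = 4.951 kJ/mol
  T = 343.6 K: K = (2.256, 0.136), RR gives ψ = 0.180, H_out = 5.793 kJ/mol
Linear interpolation between T = 341.9 (H_out = 4.951) and T = 343.6 (H_out = 5.793) on hF = 5.292 gives T ≈ 342.6 K, at which ψ = 0.17.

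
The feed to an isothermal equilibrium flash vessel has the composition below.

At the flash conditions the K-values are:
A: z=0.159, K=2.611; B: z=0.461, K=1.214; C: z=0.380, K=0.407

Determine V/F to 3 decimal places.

V/F = 0.279

Material balance + equilibrium reduce to Σ zᵢ(Kᵢ−1)/(1+V/F(Kᵢ−1)) = 0.
g(0) = ΣzᵢKᵢ − 1 = 0.129 and g(1) = 1 − Σzᵢ/Kᵢ = -0.374, so a root lies in (0, 1).
Iterate (Newton) starting at V/F = 0.5:
  V/F = 0.500: g = -0.0893, g' = -0.414 → V/F = 0.284
  V/F = 0.284: g = -0.0023, g' = -0.406 → V/F = 0.279
Converged at V/F = 0.279.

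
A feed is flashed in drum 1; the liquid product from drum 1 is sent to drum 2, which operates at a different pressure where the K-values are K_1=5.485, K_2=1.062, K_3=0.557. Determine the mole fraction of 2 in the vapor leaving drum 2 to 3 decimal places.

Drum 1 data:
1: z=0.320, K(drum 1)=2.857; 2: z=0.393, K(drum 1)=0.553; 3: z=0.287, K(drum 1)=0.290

y_2 (drum 2) = 0.436

Drum 1:
Material balance + equilibrium reduce to Σ zᵢ(Kᵢ−1)/(1+ψ₁(Kᵢ−1)) = 0.
Check two-phase: ΣzᵢKᵢ = 1.215 > 1 and Σzᵢ/Kᵢ = 1.812 > 1, so g(0) = 0.215 > 0 and g(1) = -0.812 < 0.
Newton iteration, ψ₁⁰ = 0.5:
  ψ₁ = 0.500: g = -0.2340, g' = -0.775 → ψ₁ = 0.198
  ψ₁ = 0.198: g = 0.0047, g' = -0.880 → ψ₁ = 0.203
Converged at ψ₁ = 0.203.
Drum-1 compositions:
  1: x = 0.232, y = 0.664
  2: x = 0.432, y = 0.239
  3: x = 0.335, y = 0.097
Drum-2 feed = drum-1 liquid: z₂ = (0.2323, 0.4323, 0.3354).
Drum 2:
Iterate (Newton) starting at ψ₂ = 0.5:
  ψ₂ = 0.500: g = 0.1564, g' = -0.555 → ψ₂ = 0.782
  ψ₂ = 0.782: g = 0.0293, g' = -0.386 → ψ₂ = 0.858
  ψ₂ = 0.858: g = 0.0006, g' = -0.372 → ψ₂ = 0.860
Converged at ψ₂ = 0.860.
  1: x = 0.048, y = 0.262
  2: x = 0.410, y = 0.436
  3: x = 0.542, y = 0.302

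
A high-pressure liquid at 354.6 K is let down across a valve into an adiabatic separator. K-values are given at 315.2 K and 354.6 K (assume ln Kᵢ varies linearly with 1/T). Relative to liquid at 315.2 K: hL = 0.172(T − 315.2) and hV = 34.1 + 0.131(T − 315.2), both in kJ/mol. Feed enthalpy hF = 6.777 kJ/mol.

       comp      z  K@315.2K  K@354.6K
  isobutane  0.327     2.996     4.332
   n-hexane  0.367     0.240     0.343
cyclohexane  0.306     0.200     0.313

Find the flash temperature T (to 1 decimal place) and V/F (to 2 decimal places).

Adiabatic flash: solve Rachford–Rice at each trial T, then check hF = ψ·hV(T) + (1−ψ)·hL(T).
  T = 315.2 K: K = (2.996, 0.240, 0.200), RR gives ψ = 0.083, H_out = 2.831 kJ/mol
  T = 354.6 K: K = (4.332, 0.343, 0.313), RR gives ψ = 0.286, H_out = 16.053 kJ/mol
  T = 334.9 K: K = (3.642, 0.290, 0.254), RR gives ψ = 0.195, H_out = 9.888 kJ/mol
  T = 325.0 K: K = (3.311, 0.264, 0.226), RR gives ψ = 0.143, H_out = 6.504 kJ/mol
  T = 329.9 K: K = (3.473, 0.277, 0.239), RR gives ψ = 0.170, H_out = 8.212 kJ/mol
  T = 327.4 K: K = (3.390, 0.271, 0.232), RR gives ψ = 0.156, H_out = 7.350 kJ/mol
Linear interpolation between T = 325.0 (H_out = 6.504) and T = 327.4 (H_out = 7.350) on hF = 6.777 gives T ≈ 325.8 K, at which ψ = 0.15.

T = 325.8 K, V/F = 0.15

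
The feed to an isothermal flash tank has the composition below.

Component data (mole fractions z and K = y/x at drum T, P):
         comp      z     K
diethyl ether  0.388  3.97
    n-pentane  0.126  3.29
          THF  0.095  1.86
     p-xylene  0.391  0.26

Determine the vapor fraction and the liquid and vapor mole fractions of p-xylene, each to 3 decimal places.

Rachford–Rice: g(ψ) = Σ zᵢ(Kᵢ−1)/(1+ψ(Kᵢ−1)) = 0.
g(0) = ΣzᵢKᵢ − 1 = 1.233 and g(1) = 1 − Σzᵢ/Kᵢ = -0.691, so a root lies in (0, 1).
Newton iteration, ψ⁰ = 0.52:
  ψ = 0.520: g = 0.1707, g' = -1.266 → ψ = 0.655
  ψ = 0.655: g = -0.0024, g' = -1.335 → ψ = 0.653
Converged at ψ = 0.653.
Compositions from xᵢ = zᵢ/(1+ψ(Kᵢ−1)), yᵢ = Kᵢxᵢ:
  diethyl ether: x = 0.132, y = 0.524
  n-pentane: x = 0.050, y = 0.166
  THF: x = 0.061, y = 0.113
  p-xylene: x = 0.757, y = 0.197

ψ = 0.653, x_p-xylene = 0.757, y_p-xylene = 0.197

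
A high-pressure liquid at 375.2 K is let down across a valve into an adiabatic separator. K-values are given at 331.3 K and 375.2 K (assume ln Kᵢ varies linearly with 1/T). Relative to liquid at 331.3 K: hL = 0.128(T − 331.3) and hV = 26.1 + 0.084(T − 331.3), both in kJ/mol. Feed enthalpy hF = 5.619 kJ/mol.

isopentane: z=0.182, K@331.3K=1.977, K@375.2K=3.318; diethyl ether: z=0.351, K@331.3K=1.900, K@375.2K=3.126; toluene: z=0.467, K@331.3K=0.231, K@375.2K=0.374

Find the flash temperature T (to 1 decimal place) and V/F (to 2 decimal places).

Adiabatic flash: solve Rachford–Rice at each trial T, then check hF = ψ·hV(T) + (1−ψ)·hL(T).
  T = 331.3 K: K = (1.977, 1.900, 0.231), RR gives ψ = 0.189, H_out = 4.929 kJ/mol
  T = 375.2 K: K = (3.318, 3.126, 0.374), RR gives ψ = 0.638, H_out = 21.042 kJ/mol
  T = 353.2 K: K = (2.601, 2.474, 0.298), RR gives ψ = 0.451, H_out = 14.152 kJ/mol
  T = 342.2 K: K = (2.276, 2.176, 0.263), RR gives ψ = 0.337, H_out = 10.042 kJ/mol
  T = 336.8 K: K = (2.125, 2.037, 0.247), RR gives ψ = 0.270, H_out = 7.687 kJ/mol
  T = 334.1 K: K = (2.052, 1.969, 0.239), RR gives ψ = 0.232, H_out = 6.387 kJ/mol
  T = 332.7 K: K = (2.014, 1.934, 0.235), RR gives ψ = 0.211, H_out = 5.673 kJ/mol
Linear interpolation between T = 331.3 (H_out = 4.929) and T = 332.7 (H_out = 5.673) on hF = 5.619 gives T ≈ 332.6 K, at which ψ = 0.21.

T = 332.6 K, V/F = 0.21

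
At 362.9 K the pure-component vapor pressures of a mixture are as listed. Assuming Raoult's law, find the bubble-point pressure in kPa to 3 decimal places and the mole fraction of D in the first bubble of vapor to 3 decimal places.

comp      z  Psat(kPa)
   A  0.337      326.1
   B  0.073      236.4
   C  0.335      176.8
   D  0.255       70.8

Pbub = 204.435 kPa, y_D = 0.088

At the bubble point ψ → 0, so ΣzᵢKᵢ = 1 with Kᵢ = Pᵢˢᵃᵗ/P ⇒ P = ΣzᵢPᵢˢᵃᵗ.
P = 0.337·326.1 + 0.073·236.4 + 0.335·176.8 + 0.255·70.8 = 204.435 kPa
yᵢ = zᵢPᵢˢᵃᵗ/P ⇒ y_D = 0.255·70.8/204.435 = 0.088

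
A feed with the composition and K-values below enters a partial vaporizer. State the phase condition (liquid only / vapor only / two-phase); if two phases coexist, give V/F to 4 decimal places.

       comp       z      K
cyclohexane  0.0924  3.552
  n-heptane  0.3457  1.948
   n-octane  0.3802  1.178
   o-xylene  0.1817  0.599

ΣzᵢKᵢ = 1.5583; Σzᵢ/Kᵢ = 0.8296.
Since Σzᵢ/Kᵢ < 1 the mixture is above its dew point — single vapor phase.

vapor only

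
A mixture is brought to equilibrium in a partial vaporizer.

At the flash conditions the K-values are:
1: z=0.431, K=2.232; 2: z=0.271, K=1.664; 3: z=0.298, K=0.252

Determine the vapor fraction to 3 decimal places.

Material balance + equilibrium reduce to Σ zᵢ(Kᵢ−1)/(1+ψ(Kᵢ−1)) = 0.
g(0) = ΣzᵢKᵢ − 1 = 0.488 and g(1) = 1 − Σzᵢ/Kᵢ = -0.539, so a root lies in (0, 1).
Newton–Raphson from ψ = 0.45:
  ψ = 0.450: g = 0.1441, g' = -0.720 → ψ = 0.650
  ψ = 0.650: g = -0.0134, g' = -0.892 → ψ = 0.635
Converged at ψ = 0.635.

ψ = 0.635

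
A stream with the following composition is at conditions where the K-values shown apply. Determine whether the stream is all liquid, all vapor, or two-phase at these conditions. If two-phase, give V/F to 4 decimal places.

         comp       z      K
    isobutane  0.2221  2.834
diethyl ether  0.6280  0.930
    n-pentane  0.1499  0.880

all vapor

ΣzᵢKᵢ = 1.3454; Σzᵢ/Kᵢ = 0.9240.
Since Σzᵢ/Kᵢ < 1 the mixture is above its dew point — single vapor phase.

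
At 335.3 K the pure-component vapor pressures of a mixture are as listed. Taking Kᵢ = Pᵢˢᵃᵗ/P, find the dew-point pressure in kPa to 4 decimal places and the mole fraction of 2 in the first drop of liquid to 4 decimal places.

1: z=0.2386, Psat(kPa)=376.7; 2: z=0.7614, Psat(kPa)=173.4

At the dew point ψ → 1, so Σzᵢ/Kᵢ = 1 with Kᵢ = Pᵢˢᵃᵗ/P ⇒ 1/P = Σzᵢ/Pᵢˢᵃᵗ.
1/P = 0.2386/376.7 + 0.7614/173.4 = 0.0050244 ⇒ P = 199.0288 kPa
xᵢ = zᵢP/Pᵢˢᵃᵗ ⇒ x_2 = 0.7614·199.0288/173.4 = 0.8739

Pdew = 199.0288 kPa, x_2 = 0.8739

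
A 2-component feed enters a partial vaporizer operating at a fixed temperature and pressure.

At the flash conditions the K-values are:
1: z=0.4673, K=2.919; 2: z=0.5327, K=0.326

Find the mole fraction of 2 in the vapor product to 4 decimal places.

Binary case is linear: z₁(K₁−1)(1+ψ(K₂−1)) + z₂(K₂−1)(1+ψ(K₁−1)) = 0
⇒ ψ = [z₁(K₁−1)+z₂(K₂−1)] / [−(K₁−1)(K₂−1)] = 0.53771/1.29341 = 0.4157
Compositions from xᵢ = zᵢ/(1+ψ(Kᵢ−1)), yᵢ = Kᵢxᵢ:
  1: x = 0.2599, y = 0.7587
  2: x = 0.7401, y = 0.2413

y_2 = 0.2413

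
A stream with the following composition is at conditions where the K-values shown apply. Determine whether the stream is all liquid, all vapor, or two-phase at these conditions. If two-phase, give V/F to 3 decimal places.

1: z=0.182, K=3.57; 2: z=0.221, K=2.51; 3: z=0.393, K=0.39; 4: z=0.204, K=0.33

ΣzᵢKᵢ = 1.425; Σzᵢ/Kᵢ = 1.765.
Both exceed 1, so a two-phase solution exists.
Iterate (Newton) starting at ψ = 0.44:
  ψ = 0.440: g = -0.1015, g' = -0.904 → ψ = 0.328
  ψ = 0.328: g = 0.0024, g' = -0.958 → ψ = 0.330
Converged at ψ = 0.330.

two-phase, V/F = 0.330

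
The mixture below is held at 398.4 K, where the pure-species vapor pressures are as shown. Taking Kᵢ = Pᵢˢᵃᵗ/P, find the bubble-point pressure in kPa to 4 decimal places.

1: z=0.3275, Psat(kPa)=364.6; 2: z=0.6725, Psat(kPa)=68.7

At the bubble point ψ → 0, so ΣzᵢKᵢ = 1 with Kᵢ = Pᵢˢᵃᵗ/P ⇒ P = ΣzᵢPᵢˢᵃᵗ.
P = 0.3275·364.6 + 0.6725·68.7 = 165.6073 kPa

Pbub = 165.6073 kPa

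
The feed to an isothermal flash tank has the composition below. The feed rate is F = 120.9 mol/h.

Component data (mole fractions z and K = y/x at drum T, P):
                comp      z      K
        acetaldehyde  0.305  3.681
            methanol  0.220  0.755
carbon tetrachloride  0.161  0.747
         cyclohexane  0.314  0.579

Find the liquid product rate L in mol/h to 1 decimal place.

L = 41.4 mol/h

Iterate (Newton) starting at ψ = 0.59:
  ψ = 0.590: g = 0.0300, g' = -0.460 → ψ = 0.655
  ψ = 0.655: g = 0.0011, g' = -0.428 → ψ = 0.658
Converged at ψ = 0.658.
Then V = ψ·F = 0.6577·120.9 = 79.5 mol/h and L = F − V = 41.4 mol/h.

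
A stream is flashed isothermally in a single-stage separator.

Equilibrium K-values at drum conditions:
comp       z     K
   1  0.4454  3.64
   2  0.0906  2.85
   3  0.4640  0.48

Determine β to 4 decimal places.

Material balance + equilibrium reduce to Σ zᵢ(Kᵢ−1)/(1+β(Kᵢ−1)) = 0.
Feasibility: ΣzᵢKᵢ = 2.1022, Σzᵢ/Kᵢ = 1.1208 — both > 1, two phases present.
Newton–Raphson from β = 0.5:
  β = 0.5000: g = 0.26785, g' = -0.8895 → β = 0.8011
  β = 0.8011: g = 0.03146, g' = -0.7389 → β = 0.8437
  β = 0.8437: g = -0.00008, g' = -0.7436 → β = 0.8436
Converged at β = 0.8436.

β = 0.8436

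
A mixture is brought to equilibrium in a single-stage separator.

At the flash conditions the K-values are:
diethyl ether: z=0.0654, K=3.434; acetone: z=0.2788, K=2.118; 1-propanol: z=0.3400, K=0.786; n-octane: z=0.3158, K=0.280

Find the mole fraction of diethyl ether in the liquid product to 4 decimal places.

Let ψ = V/F and solve Σ zᵢ(Kᵢ−1)/(1+ψ(Kᵢ−1)) = 0.
Check two-phase: ΣzᵢKᵢ = 1.1707 > 1 and Σzᵢ/Kᵢ = 1.7111 > 1, so g(0) = 0.1707 > 0 and g(1) = -0.7111 < 0.
Iterate (Newton) starting at ψ = 0.35:
  ψ = 0.3500: g = -0.07264, g' = -0.6038 → ψ = 0.2297
  ψ = 0.2297: g = 0.00116, g' = -0.6323 → ψ = 0.2315
Converged at ψ = 0.2315.
Compositions from xᵢ = zᵢ/(1+ψ(Kᵢ−1)), yᵢ = Kᵢxᵢ:
  diethyl ether: x = 0.0418, y = 0.1436
  acetone: x = 0.2215, y = 0.4691
  1-propanol: x = 0.3577, y = 0.2812
  n-octane: x = 0.3790, y = 0.1061

x_diethyl ether = 0.0418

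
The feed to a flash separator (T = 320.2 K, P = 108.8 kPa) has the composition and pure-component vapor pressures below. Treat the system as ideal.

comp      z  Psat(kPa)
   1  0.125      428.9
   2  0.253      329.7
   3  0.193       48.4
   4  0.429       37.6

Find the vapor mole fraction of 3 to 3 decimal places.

Raoult's law: Kᵢ = Pᵢˢᵃᵗ/P = Pᵢˢᵃᵗ/108.8.
  K_1 = 428.9/108.8 = 3.94210, K_2 = 329.7/108.8 = 3.03033, K_3 = 48.4/108.8 = 0.44485, K_4 = 37.6/108.8 = 0.34559
Material balance + equilibrium reduce to Σ zᵢ(Kᵢ−1)/(1+β(Kᵢ−1)) = 0.
Check two-phase: ΣzᵢKᵢ = 1.494 > 1 and Σzᵢ/Kᵢ = 1.790 > 1, so g(0) = 0.494 > 0 and g(1) = -0.790 < 0.
Newton–Raphson from β = 0.69:
  β = 0.690: g = -0.3502, g' = -1.066 → β = 0.361
  β = 0.361: g = -0.0272, g' = -1.009 → β = 0.334
  β = 0.334: g = 0.0003, g' = -1.036 → β = 0.335
Converged at β = 0.335.
Compositions from xᵢ = zᵢ/(1+β(Kᵢ−1)), yᵢ = Kᵢxᵢ:
  1: x = 0.063, y = 0.248
  2: x = 0.151, y = 0.456
  3: x = 0.237, y = 0.105
  4: x = 0.549, y = 0.190

y_3 = 0.105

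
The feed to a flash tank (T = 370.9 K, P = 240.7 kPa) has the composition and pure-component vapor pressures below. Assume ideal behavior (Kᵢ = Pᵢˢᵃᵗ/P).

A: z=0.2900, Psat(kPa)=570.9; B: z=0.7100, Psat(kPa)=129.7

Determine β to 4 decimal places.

β = 0.1113

Raoult's law: Kᵢ = Pᵢˢᵃᵗ/P = Pᵢˢᵃᵗ/240.7.
  K_A = 570.9/240.7 = 2.371832, K_B = 129.7/240.7 = 0.538845
Let β = V/F and solve Σ zᵢ(Kᵢ−1)/(1+β(Kᵢ−1)) = 0.
Check two-phase: ΣzᵢKᵢ = 1.0704 > 1 and Σzᵢ/Kᵢ = 1.4399 > 1, so g(0) = 0.0704 > 0 and g(1) = -0.4399 < 0.
Binary case is linear: z₁(K₁−1)(1+β(K₂−1)) + z₂(K₂−1)(1+β(K₁−1)) = 0
⇒ β = [z₁(K₁−1)+z₂(K₂−1)] / [−(K₁−1)(K₂−1)] = 0.07041/0.63263 = 0.1113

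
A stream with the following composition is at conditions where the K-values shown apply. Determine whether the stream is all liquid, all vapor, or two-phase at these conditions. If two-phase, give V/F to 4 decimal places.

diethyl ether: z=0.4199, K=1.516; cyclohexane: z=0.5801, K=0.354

ΣzᵢKᵢ = 0.8419; Σzᵢ/Kᵢ = 1.9157.
Since ΣzᵢKᵢ < 1 the mixture is below its bubble point — single liquid phase.

all liquid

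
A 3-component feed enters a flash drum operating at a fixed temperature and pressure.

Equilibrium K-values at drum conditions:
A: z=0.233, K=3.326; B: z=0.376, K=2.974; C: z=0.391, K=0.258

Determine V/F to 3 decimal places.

Material balance + equilibrium reduce to Σ zᵢ(Kᵢ−1)/(1+V/F(Kᵢ−1)) = 0.
g(0) = ΣzᵢKᵢ − 1 = 0.994 and g(1) = 1 − Σzᵢ/Kᵢ = -0.712, so a root lies in (0, 1).
Newton–Raphson from V/F = 0.5:
  V/F = 0.500: g = 0.1629, g' = -1.185 → V/F = 0.637
  V/F = 0.637: g = -0.0036, g' = -1.267 → V/F = 0.635
Converged at V/F = 0.635.

V/F = 0.635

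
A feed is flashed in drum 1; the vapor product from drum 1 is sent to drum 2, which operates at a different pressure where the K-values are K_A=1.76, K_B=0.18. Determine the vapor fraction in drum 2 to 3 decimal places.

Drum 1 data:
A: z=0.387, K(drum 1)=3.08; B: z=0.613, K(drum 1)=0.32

V/F (drum 2) = 0.608

Drum 1:
Binary case is linear: z₁(K₁−1)(1+ψ₁(K₂−1)) + z₂(K₂−1)(1+ψ₁(K₁−1)) = 0
⇒ ψ₁ = [z₁(K₁−1)+z₂(K₂−1)] / [−(K₁−1)(K₂−1)] = 0.3881/1.4144 = 0.274
Drum-1 compositions:
  A: x = 0.246, y = 0.759
  B: x = 0.754, y = 0.241
Drum-2 feed = drum-1 vapor: z₂ = (0.7588, 0.2412).
Drum 2:
Binary case is linear: z₁(K₁−1)(1+ψ₂(K₂−1)) + z₂(K₂−1)(1+ψ₂(K₁−1)) = 0
⇒ ψ₂ = [z₁(K₁−1)+z₂(K₂−1)] / [−(K₁−1)(K₂−1)] = 0.3790/0.6232 = 0.608
  A: x = 0.519, y = 0.913
  B: x = 0.481, y = 0.087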